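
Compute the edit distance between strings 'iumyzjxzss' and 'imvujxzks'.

Let D[i][j] be the edit distance between the first i characters of 'iumyzjxzss' and the first j characters of 'imvujxzks', with D[i][0] = i, D[0][j] = j, and D[i][j] = D[i-1][j-1] if the characters match, else 1 + min(D[i-1][j], D[i][j-1], D[i-1][j-1]). Filling the table (rows: prefixes of 'iumyzjxzss', columns: prefixes of 'imvujxzks'):
     ε  i  m  v  u  j  x  z  k  s
  ε  0  1  2  3  4  5  6  7  8  9
  i  1  0  1  2  3  4  5  6  7  8
  u  2  1  1  2  2  3  4  5  6  7
  m  3  2  1  2  3  3  4  5  6  7
  y  4  3  2  2  3  4  4  5  6  7
  z  5  4  3  3  3  4  5  4  5  6
  j  6  5  4  4  4  3  4  5  5  6
  x  7  6  5  5  5  4  3  4  5  6
  z  8  7  6  6  6  5  4  3  4  5
  s  9  8  7  7  7  6  5  4  4  4
  s 10  9  8  8  8  7  6  5  5  4
The bottom-right entry gives D[10][9] = 4, so no sequence of fewer than 4 edits works. Backtracking through the table gives one optimal edit sequence (4 edits):
  iumyzjxzss → imyzjxzss (del u @2)
  imyzjxzss → imvzjxzss (sub y→v @3)
  imvzjxzss → imvujxzss (sub z→u @4)
  imvujxzss → imvujxzks (sub s→k @8)
Edit distance = 4.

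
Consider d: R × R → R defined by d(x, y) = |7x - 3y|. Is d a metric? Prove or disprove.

No. d fails symmetry: d(5, 7) = |7·5 - 3·7| = |14| = 14, but d(7, 5) = |7·7 - 3·5| = |34| = 34. Since 14 ≠ 34, d(x,y) ≠ d(y,x) in general.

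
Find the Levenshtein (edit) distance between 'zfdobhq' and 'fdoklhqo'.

Let D[i][j] be the edit distance between the first i characters of 'zfdobhq' and the first j characters of 'fdoklhqo', with D[i][0] = i, D[0][j] = j, and D[i][j] = D[i-1][j-1] if the characters match, else 1 + min(D[i-1][j], D[i][j-1], D[i-1][j-1]). Filling the table (rows: prefixes of 'zfdobhq', columns: prefixes of 'fdoklhqo'):
     ε  f  d  o  k  l  h  q  o
  ε  0  1  2  3  4  5  6  7  8
  z  1  1  2  3  4  5  6  7  8
  f  2  1  2  3  4  5  6  7  8
  d  3  2  1  2  3  4  5  6  7
  o  4  3  2  1  2  3  4  5  6
  b  5  4  3  2  2  3  4  5  6
  h  6  5  4  3  3  3  3  4  5
  q  7  6  5  4  4  4  4  3  4
The bottom-right entry gives D[7][8] = 4, so no sequence of fewer than 4 edits works. Backtracking through the table gives one optimal edit sequence (4 edits):
  zfdobhq → fdobhq (del z @1)
  fdobhq → fdokbhq (ins k @4)
  fdokbhq → fdoklhq (sub b→l @5)
  fdoklhq → fdoklhqo (ins o @8)
Edit distance = 4.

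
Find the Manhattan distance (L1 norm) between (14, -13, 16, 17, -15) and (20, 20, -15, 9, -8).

Σ|x_i - y_i| = |14 - 20| + |-13 - 20| + |16 - (-15)| + |17 - 9| + |-15 - (-8)| = 6 + 33 + 31 + 8 + 7 = 85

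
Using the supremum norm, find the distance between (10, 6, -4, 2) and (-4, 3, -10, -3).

max(|x_i - y_i|) = max(|10 - (-4)|, |6 - 3|, |-4 - (-10)|, |2 - (-3)|) = max(14, 3, 6, 5) = 14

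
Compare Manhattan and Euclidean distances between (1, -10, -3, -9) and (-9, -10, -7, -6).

L1 = |1 - (-9)| + |-10 - (-10)| + |-3 - (-7)| + |-9 - (-6)| = 10 + 0 + 4 + 3 = 17
L2 = √(10² + 0² + 4² + 3²) = √125 ≈ 11.1803
L1 ≥ L2 always (equality iff movement is along one axis); L1 > L2 here.
Ratio L1/L2 = 17/√125 ≈ 1.5205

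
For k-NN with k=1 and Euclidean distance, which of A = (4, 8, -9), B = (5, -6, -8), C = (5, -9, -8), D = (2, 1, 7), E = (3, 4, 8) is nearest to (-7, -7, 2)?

Distances: d(A) ≈ 21.6102, d(B) ≈ 15.6525, d(C) ≈ 15.748, d(D) ≈ 13.0384, d(E) ≈ 16.0312. Nearest: D = (2, 1, 7) with distance 13.0384.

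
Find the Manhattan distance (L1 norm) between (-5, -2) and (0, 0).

Σ|x_i - y_i| = |-5 - 0| + |-2 - 0| = 5 + 2 = 7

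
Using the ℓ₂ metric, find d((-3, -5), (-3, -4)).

√(Σ(x_i - y_i)²) = √((-3 - (-3))² + (-5 - (-4))²)
= √(0² + (-1)²) = √(0 + 1) = √1 = 1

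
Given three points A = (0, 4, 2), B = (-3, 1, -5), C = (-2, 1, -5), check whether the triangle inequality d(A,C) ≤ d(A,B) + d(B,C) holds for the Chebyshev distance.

d(A,B) = max(3, 3, 7) = 7, d(B,C) = max(1, 0, 0) = 1, d(A,C) = max(2, 3, 7) = 7.
d(A,C) = 7 ≤ 7 + 1 = 8. Triangle inequality is satisfied.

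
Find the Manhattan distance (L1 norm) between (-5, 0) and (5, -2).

Σ|x_i - y_i| = |-5 - 5| + |0 - (-2)| = 10 + 2 = 12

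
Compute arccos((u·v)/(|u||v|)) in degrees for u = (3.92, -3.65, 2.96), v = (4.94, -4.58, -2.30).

With u = (3.92, -3.65, 2.96), v = (4.94, -4.58, -2.30):
u·v = 3.92·4.94 + (-3.65)·(-4.58) + 2.96·(-2.3) = 19.3648 + 16.717 + (-6.808) = 29.2738.
|u| = √(3.92² + (-3.65)² + 2.96²) = √(15.3664 + 13.3225 + 8.7616) = √37.4505, |v| = √(4.94² + (-4.58)² + (-2.3)²) = √(24.4036 + 20.9764 + 5.29) = √50.67.
cos θ = (u·v)/(|u||v|) = 29.2738/(√37.4505·√50.67) ≈ 0.672009
θ = arccos(0.672009) ≈ 47.78°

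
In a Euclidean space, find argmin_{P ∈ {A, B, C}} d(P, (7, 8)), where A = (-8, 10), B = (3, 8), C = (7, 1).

Distances: d(A) ≈ 15.1327, d(B) = 4, d(C) = 7. Nearest: B = (3, 8) with distance 4.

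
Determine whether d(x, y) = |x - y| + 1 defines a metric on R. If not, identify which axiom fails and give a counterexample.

No. d fails identity of indiscernibles (specifically d(x,x) = 0): d(-5, -5) = |-5 - (-5)| + 1 = 0 + 1 = 1 ≠ 0.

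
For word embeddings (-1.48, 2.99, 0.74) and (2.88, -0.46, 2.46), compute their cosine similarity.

With u = (-1.48, 2.99, 0.74), v = (2.88, -0.46, 2.46):
u·v = (-1.48)·2.88 + 2.99·(-0.46) + 0.74·2.46 = (-4.2624) + (-1.3754) + 1.8204 = -3.8174.
|u| = √((-1.48)² + 2.99² + 0.74²) = √(2.1904 + 8.9401 + 0.5476) = √11.6781, |v| = √(2.88² + (-0.46)² + 2.46²) = √(8.2944 + 0.2116 + 6.0516) = √14.5576.
cos θ = (u·v)/(|u||v|) = -3.8174/(√11.6781·√14.5576) ≈ -0.2928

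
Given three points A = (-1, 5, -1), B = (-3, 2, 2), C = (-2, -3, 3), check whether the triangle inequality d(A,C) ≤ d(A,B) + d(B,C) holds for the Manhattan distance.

d(A,B) = 2 + 3 + 3 = 8, d(B,C) = 1 + 5 + 1 = 7, d(A,C) = 1 + 8 + 4 = 13.
d(A,C) = 13 ≤ 8 + 7 = 15. Triangle inequality is satisfied.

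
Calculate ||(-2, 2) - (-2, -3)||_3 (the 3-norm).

(Σ|x_i - y_i|^3)^(1/3) = (|-2 - (-2)|^3 + |2 - (-3)|^3)^(1/3)
= (0^3 + 5^3)^(1/3) = (0 + 125)^(1/3) = (125)^(1/3) = 5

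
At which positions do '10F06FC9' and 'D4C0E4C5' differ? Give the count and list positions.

Differing positions: 1, 2, 3, 5, 6, 8. Hamming distance = 6.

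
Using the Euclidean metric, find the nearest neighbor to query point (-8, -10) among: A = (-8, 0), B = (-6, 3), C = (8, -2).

Distances: d(A) = 10, d(B) ≈ 13.1529, d(C) ≈ 17.8885. Nearest: A = (-8, 0) with distance 10.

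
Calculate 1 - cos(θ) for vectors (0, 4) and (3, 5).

With u = (0, 4), v = (3, 5):
u·v = 0·3 + 4·5 = 0 + 20 = 20.
|u| = √(0² + 4²) = √16, |v| = √(3² + 5²) = √34, so |u||v| = √(16·34) = √544.
cos θ = (u·v)/(|u||v|) = 20/√544 ≈ 0.8575
Cosine distance = 1 - cos θ ≈ 1 - 0.8575 = 0.1425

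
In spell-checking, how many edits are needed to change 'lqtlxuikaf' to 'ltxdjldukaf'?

Let D[i][j] be the edit distance between the first i characters of 'lqtlxuikaf' and the first j characters of 'ltxdjldukaf', with D[i][0] = i, D[0][j] = j, and D[i][j] = D[i-1][j-1] if the characters match, else 1 + min(D[i-1][j], D[i][j-1], D[i-1][j-1]). Filling the table (rows: prefixes of 'lqtlxuikaf', columns: prefixes of 'ltxdjldukaf'):
     ε  l  t  x  d  j  l  d  u  k  a  f
  ε  0  1  2  3  4  5  6  7  8  9 10 11
  l  1  0  1  2  3  4  5  6  7  8  9 10
  q  2  1  1  2  3  4  5  6  7  8  9 10
  t  3  2  1  2  3  4  5  6  7  8  9 10
  l  4  3  2  2  3  4  4  5  6  7  8  9
  x  5  4  3  2  3  4  5  5  6  7  8  9
  u  6  5  4  3  3  4  5  6  5  6  7  8
  i  7  6  5  4  4  4  5  6  6  6  7  8
  k  8  7  6  5  5  5  5  6  7  6  7  8
  a  9  8  7  6  6  6  6  6  7  7  6  7
  f 10  9  8  7  7  7  7  7  7  8  7  6
The bottom-right entry gives D[10][11] = 6, so no sequence of fewer than 6 edits works. Backtracking through the table gives one optimal edit sequence (6 edits):
  lqtlxuikaf → ltqtlxuikaf (ins t @2)
  ltqtlxuikaf → ltxqtlxuikaf (ins x @3)
  ltxqtlxuikaf → ltxdtlxuikaf (sub q→d @4)
  ltxdtlxuikaf → ltxdjlxuikaf (sub t→j @5)
  ltxdjlxuikaf → ltxdjlduikaf (sub x→d @7)
  ltxdjlduikaf → ltxdjldukaf (del i @9)
Edit distance = 6.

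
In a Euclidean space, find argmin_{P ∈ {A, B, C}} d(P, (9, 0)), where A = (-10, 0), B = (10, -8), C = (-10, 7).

Distances: d(A) = 19, d(B) ≈ 8.0623, d(C) ≈ 20.2485. Nearest: B = (10, -8) with distance 8.0623.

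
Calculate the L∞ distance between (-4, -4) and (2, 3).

max(|x_i - y_i|) = max(|-4 - 2|, |-4 - 3|) = max(6, 7) = 7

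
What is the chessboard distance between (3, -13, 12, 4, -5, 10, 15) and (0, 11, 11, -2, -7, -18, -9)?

max(|x_i - y_i|) = max(|3 - 0|, |-13 - 11|, |12 - 11|, |4 - (-2)|, |-5 - (-7)|, |10 - (-18)|, |15 - (-9)|) = max(3, 24, 1, 6, 2, 28, 24) = 28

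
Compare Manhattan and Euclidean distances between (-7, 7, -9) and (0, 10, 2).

L1 = |-7 - 0| + |7 - 10| + |-9 - 2| = 7 + 3 + 11 = 21
L2 = √(7² + 3² + 11²) = √179 ≈ 13.3791
L1 ≥ L2 always (equality iff movement is along one axis); L1 > L2 here.
Ratio L1/L2 = 21/√179 ≈ 1.5696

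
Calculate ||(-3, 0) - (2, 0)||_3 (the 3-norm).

(Σ|x_i - y_i|^3)^(1/3) = (|-3 - 2|^3 + |0 - 0|^3)^(1/3)
= (5^3 + 0^3)^(1/3) = (125 + 0)^(1/3) = (125)^(1/3) = 5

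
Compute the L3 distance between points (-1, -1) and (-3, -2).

(Σ|x_i - y_i|^3)^(1/3) = (|-1 - (-3)|^3 + |-1 - (-2)|^3)^(1/3)
= (2^3 + 1^3)^(1/3) = (8 + 1)^(1/3) = (9)^(1/3) ≈ 2.0801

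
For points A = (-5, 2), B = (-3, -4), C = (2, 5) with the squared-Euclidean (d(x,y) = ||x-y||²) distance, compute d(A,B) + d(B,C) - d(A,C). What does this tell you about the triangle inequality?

d(A,B) = 2² + 6² = 40, d(B,C) = 5² + 9² = 106, d(A,C) = 7² + 3² = 58.
d(A,B) + d(B,C) - d(A,C) = 40 + 106 - 58 = 146 - 58 = 88. This is ≥ 0, so the triangle inequality holds for these points.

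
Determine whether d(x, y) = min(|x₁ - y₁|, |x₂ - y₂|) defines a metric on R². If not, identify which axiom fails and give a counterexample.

No. d fails identity of indiscernibles: take x = (-5, 0) and y = (-5, 6). Then d(x,y) = min(|-5 - (-5)|, |0 - 6|) = min(0, 6) = 0, yet x ≠ y.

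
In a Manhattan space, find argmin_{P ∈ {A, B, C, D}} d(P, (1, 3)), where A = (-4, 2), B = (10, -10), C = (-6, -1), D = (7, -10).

Distances: d(A) = 6, d(B) = 22, d(C) = 11, d(D) = 19. Nearest: A = (-4, 2) with distance 6.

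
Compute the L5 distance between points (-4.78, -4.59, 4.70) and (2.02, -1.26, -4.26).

(Σ|x_i - y_i|^5)^(1/5) = (|-4.78 - 2.02|^5 + |-4.59 - (-1.26)|^5 + |4.7 - (-4.26)|^5)^(1/5)
= (6.8^5 + 3.33^5 + 8.96^5)^(1/5) ≈ (14539.3357 + 409.4691 + 57748.4123)^(1/5) = (72697.2171)^(1/5) ≈ 9.3822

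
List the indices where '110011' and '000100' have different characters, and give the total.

Differing positions: 1, 2, 4, 5, 6. Hamming distance = 5.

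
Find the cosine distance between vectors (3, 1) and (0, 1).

With u = (3, 1), v = (0, 1):
u·v = 3·0 + 1·1 = 0 + 1 = 1.
|u| = √(3² + 1²) = √10, |v| = √(0² + 1²) = √1, so |u||v| = √(10·1) = √10.
cos θ = (u·v)/(|u||v|) = 1/√10 ≈ 0.3162
Cosine distance = 1 - cos θ ≈ 1 - 0.3162 = 0.6838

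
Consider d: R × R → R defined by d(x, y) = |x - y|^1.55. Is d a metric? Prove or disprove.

No. d(x,y) = |x-y|^1.55 fails the triangle inequality since p = 1.55 > 1. Counterexample: x = -1, y = 4, z = 8. d(x,z) = |-1 - 8|^1.55 = 9^1.55 ≈ 30.1353, but d(x,y) + d(y,z) = 5^1.55 + 4^1.55 ≈ 12.1172 + 8.5742 = 20.6914. Since 30.1353 > 20.6914, the triangle inequality is violated.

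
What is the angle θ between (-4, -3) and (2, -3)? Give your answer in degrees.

With u = (-4, -3), v = (2, -3):
u·v = (-4)·2 + (-3)·(-3) = (-8) + 9 = 1.
|u| = √((-4)² + (-3)²) = √25, |v| = √(2² + (-3)²) = √13, so |u||v| = √(25·13) = √325.
cos θ = (u·v)/(|u||v|) = 1/√325 ≈ 0.05547
θ = arccos(0.05547) ≈ 86.82°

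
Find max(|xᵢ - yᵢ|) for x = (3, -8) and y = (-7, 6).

max(|x_i - y_i|) = max(|3 - (-7)|, |-8 - 6|) = max(10, 14) = 14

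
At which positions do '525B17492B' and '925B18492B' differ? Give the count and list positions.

Differing positions: 1, 6. Hamming distance = 2.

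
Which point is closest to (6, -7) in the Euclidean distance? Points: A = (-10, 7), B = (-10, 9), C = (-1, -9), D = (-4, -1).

Distances: d(A) ≈ 21.2603, d(B) ≈ 22.6274, d(C) ≈ 7.2801, d(D) ≈ 11.6619. Nearest: C = (-1, -9) with distance 7.2801.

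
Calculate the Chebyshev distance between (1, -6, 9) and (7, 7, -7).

max(|x_i - y_i|) = max(|1 - 7|, |-6 - 7|, |9 - (-7)|) = max(6, 13, 16) = 16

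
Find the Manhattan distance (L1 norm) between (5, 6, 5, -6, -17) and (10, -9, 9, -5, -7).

Σ|x_i - y_i| = |5 - 10| + |6 - (-9)| + |5 - 9| + |-6 - (-5)| + |-17 - (-7)| = 5 + 15 + 4 + 1 + 10 = 35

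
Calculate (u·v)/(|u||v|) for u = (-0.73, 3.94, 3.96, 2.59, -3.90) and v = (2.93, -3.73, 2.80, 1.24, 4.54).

With u = (-0.73, 3.94, 3.96, 2.59, -3.90), v = (2.93, -3.73, 2.80, 1.24, 4.54):
u·v = (-0.73)·2.93 + 3.94·(-3.73) + 3.96·2.8 + 2.59·1.24 + (-3.9)·4.54 = (-2.1389) + (-14.6962) + 11.088 + 3.2116 + (-17.706) = -20.2415.
|u| = √((-0.73)² + 3.94² + 3.96² + 2.59² + (-3.9)²) = √(0.5329 + 15.5236 + 15.6816 + 6.7081 + 15.21) = √53.6562, |v| = √(2.93² + (-3.73)² + 2.8² + 1.24² + 4.54²) = √(8.5849 + 13.9129 + 7.84 + 1.5376 + 20.6116) = √52.487.
cos θ = (u·v)/(|u||v|) = -20.2415/(√53.6562·√52.487) ≈ -0.3814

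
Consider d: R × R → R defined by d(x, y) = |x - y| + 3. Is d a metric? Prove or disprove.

No. d fails identity of indiscernibles (specifically d(x,x) = 0): d(2, 2) = |2 - 2| + 3 = 0 + 3 = 3 ≠ 0.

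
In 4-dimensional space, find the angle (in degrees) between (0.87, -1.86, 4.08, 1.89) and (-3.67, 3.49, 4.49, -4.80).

With u = (0.87, -1.86, 4.08, 1.89), v = (-3.67, 3.49, 4.49, -4.80):
u·v = 0.87·(-3.67) + (-1.86)·3.49 + 4.08·4.49 + 1.89·(-4.8) = (-3.1929) + (-6.4914) + 18.3192 + (-9.072) = -0.4371.
|u| = √(0.87² + (-1.86)² + 4.08² + 1.89²) = √(0.7569 + 3.4596 + 16.6464 + 3.5721) = √24.435, |v| = √((-3.67)² + 3.49² + 4.49² + (-4.8)²) = √(13.4689 + 12.1801 + 20.1601 + 23.04) = √68.8491.
cos θ = (u·v)/(|u||v|) = -0.4371/(√24.435·√68.8491) ≈ -0.010657
θ = arccos(-0.010657) ≈ 90.61°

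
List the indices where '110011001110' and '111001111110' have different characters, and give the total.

Differing positions: 3, 5, 7, 8. Hamming distance = 4.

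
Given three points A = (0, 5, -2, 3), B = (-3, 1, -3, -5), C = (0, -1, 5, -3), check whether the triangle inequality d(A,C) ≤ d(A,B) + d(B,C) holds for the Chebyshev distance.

d(A,B) = max(3, 4, 1, 8) = 8, d(B,C) = max(3, 2, 8, 2) = 8, d(A,C) = max(0, 6, 7, 6) = 7.
d(A,C) = 7 ≤ 8 + 8 = 16. Triangle inequality is satisfied.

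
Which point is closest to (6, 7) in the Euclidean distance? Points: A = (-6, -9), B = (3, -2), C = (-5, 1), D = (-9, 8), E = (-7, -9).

Distances: d(A) = 20, d(B) ≈ 9.4868, d(C) ≈ 12.53, d(D) ≈ 15.0333, d(E) ≈ 20.6155. Nearest: B = (3, -2) with distance 9.4868.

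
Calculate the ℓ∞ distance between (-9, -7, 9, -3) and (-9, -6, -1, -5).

max(|x_i - y_i|) = max(|-9 - (-9)|, |-7 - (-6)|, |9 - (-1)|, |-3 - (-5)|) = max(0, 1, 10, 2) = 10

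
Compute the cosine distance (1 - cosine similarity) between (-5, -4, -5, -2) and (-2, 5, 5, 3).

With u = (-5, -4, -5, -2), v = (-2, 5, 5, 3):
u·v = (-5)·(-2) + (-4)·5 + (-5)·5 + (-2)·3 = 10 + (-20) + (-25) + (-6) = -41.
|u| = √((-5)² + (-4)² + (-5)² + (-2)²) = √70, |v| = √((-2)² + 5² + 5² + 3²) = √63, so |u||v| = √(70·63) = √4410.
cos θ = (u·v)/(|u||v|) = -41/√4410 ≈ -0.6174
Cosine distance = 1 - cos θ ≈ 1 - (-0.6174) = 1.6174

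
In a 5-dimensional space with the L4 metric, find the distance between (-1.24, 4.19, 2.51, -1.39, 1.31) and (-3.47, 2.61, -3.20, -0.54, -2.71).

(Σ|x_i - y_i|^4)^(1/4) = (|-1.24 - (-3.47)|^4 + |4.19 - 2.61|^4 + |2.51 - (-3.2)|^4 + |-1.39 - (-0.54)|^4 + |1.31 - (-2.71)|^4)^(1/4)
= (2.23^4 + 1.58^4 + 5.71^4 + 0.85^4 + 4.02^4)^(1/4) ≈ (24.7297 + 6.232 + 1063.0273 + 0.522 + 261.1585)^(1/4) = (1355.6695)^(1/4) ≈ 6.0679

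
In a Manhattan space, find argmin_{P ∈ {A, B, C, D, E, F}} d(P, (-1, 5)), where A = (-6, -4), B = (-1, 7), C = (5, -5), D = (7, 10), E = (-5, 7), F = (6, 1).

Distances: d(A) = 14, d(B) = 2, d(C) = 16, d(D) = 13, d(E) = 6, d(F) = 11. Nearest: B = (-1, 7) with distance 2.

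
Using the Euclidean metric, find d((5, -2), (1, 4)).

√(Σ(x_i - y_i)²) = √((5 - 1)² + (-2 - 4)²)
= √(4² + (-6)²) = √(16 + 36) = √52 ≈ 7.2111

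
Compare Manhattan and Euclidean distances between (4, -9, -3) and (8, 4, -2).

L1 = |4 - 8| + |-9 - 4| + |-3 - (-2)| = 4 + 13 + 1 = 18
L2 = √(4² + 13² + 1²) = √186 ≈ 13.6382
L1 ≥ L2 always (equality iff movement is along one axis); L1 > L2 here.
Ratio L1/L2 = 18/√186 ≈ 1.3198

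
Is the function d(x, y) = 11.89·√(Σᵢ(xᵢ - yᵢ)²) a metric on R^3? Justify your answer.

Yes. The L2 (Euclidean) norm induces a metric on R^3, and multiplying a metric by a positive constant 11.89 > 0 preserves all four axioms: non-negativity (11.89·||x-y|| ≥ 0), identity (11.89·||x-y|| = 0 ⟺ ||x-y|| = 0 ⟺ x = y), symmetry (||x-y|| = ||y-x||), and the triangle inequality (11.89·||x-z|| ≤ 11.89·||x-y|| + 11.89·||y-z||). So d is a metric.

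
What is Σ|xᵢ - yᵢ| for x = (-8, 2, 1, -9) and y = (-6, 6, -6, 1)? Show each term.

Σ|x_i - y_i| = |-8 - (-6)| + |2 - 6| + |1 - (-6)| + |-9 - 1| = 2 + 4 + 7 + 10 = 23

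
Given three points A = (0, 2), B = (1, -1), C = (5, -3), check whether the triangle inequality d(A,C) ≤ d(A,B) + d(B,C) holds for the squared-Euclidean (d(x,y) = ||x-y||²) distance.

d(A,B) = 1² + 3² = 10, d(B,C) = 4² + 2² = 20, d(A,C) = 5² + 5² = 50.
d(A,C) = 50 > 10 + 20 = 30. Triangle inequality is VIOLATED. (Squared-Euclidean is not a metric — this is a counterexample.)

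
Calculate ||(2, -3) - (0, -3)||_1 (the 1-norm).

Σ|x_i - y_i| = |2 - 0| + |-3 - (-3)| = 2 + 0 = 2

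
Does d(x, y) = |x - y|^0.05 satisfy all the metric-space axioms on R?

Yes. With 0 < p = 0.05 ≤ 1, d(x,y) = |x-y|^0.05 is a metric on R. Non-negativity and symmetry are immediate; |x-y|^0.05 = 0 ⟺ |x-y| = 0 ⟺ x = y. For the triangle inequality, the function t ↦ t^0.05 is subadditive on [0,∞) when p ≤ 1, so |x-z|^0.05 ≤ (|x-y| + |y-z|)^0.05 ≤ |x-y|^0.05 + |y-z|^0.05.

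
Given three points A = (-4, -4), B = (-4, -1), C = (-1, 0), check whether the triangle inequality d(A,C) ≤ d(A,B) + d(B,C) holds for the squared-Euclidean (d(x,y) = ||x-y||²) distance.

d(A,B) = 0² + 3² = 9, d(B,C) = 3² + 1² = 10, d(A,C) = 3² + 4² = 25.
d(A,C) = 25 > 9 + 10 = 19. Triangle inequality is VIOLATED. (Squared-Euclidean is not a metric — this is a counterexample.)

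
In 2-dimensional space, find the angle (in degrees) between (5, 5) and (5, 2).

With u = (5, 5), v = (5, 2):
u·v = 5·5 + 5·2 = 25 + 10 = 35.
|u| = √(5² + 5²) = √50, |v| = √(5² + 2²) = √29, so |u||v| = √(50·29) = √1450.
cos θ = (u·v)/(|u||v|) = 35/√1450 ≈ 0.919145
θ = arccos(0.919145) ≈ 23.2°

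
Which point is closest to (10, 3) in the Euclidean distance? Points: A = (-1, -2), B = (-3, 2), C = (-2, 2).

Distances: d(A) ≈ 12.083, d(B) ≈ 13.0384, d(C) ≈ 12.0416. Nearest: C = (-2, 2) with distance 12.0416.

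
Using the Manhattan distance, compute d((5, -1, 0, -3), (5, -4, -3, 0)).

Σ|x_i - y_i| = |5 - 5| + |-1 - (-4)| + |0 - (-3)| + |-3 - 0| = 0 + 3 + 3 + 3 = 9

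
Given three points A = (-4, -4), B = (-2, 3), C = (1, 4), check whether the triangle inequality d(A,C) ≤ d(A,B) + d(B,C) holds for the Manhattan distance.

d(A,B) = 2 + 7 = 9, d(B,C) = 3 + 1 = 4, d(A,C) = 5 + 8 = 13.
d(A,C) = 13 ≤ 9 + 4 = 13. Triangle inequality is satisfied.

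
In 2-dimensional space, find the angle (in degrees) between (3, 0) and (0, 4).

With u = (3, 0), v = (0, 4):
u·v = 3·0 + 0·4 = 0 + 0 = 0.
|u| = √(3² + 0²) = √9, |v| = √(0² + 4²) = √16, so |u||v| = √(9·16) = √144 = 12.
cos θ = (u·v)/(|u||v|) = 0/12 = 0 (the vectors are orthogonal)
θ = arccos(0) = 90°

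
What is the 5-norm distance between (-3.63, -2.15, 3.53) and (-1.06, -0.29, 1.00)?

(Σ|x_i - y_i|^5)^(1/5) = (|-3.63 - (-1.06)|^5 + |-2.15 - (-0.29)|^5 + |3.53 - 1|^5)^(1/5)
= (2.57^5 + 1.86^5 + 2.53^5)^(1/5) ≈ (112.1155 + 22.262 + 103.6579)^(1/5) = (238.0354)^(1/5) ≈ 2.9876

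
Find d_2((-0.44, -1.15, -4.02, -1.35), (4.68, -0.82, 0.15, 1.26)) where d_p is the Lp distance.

(Σ|x_i - y_i|^2)^(1/2) = (|-0.44 - 4.68|^2 + |-1.15 - (-0.82)|^2 + |-4.02 - 0.15|^2 + |-1.35 - 1.26|^2)^(1/2)
= (5.12^2 + 0.33^2 + 4.17^2 + 2.61^2)^(1/2) = (26.2144 + 0.1089 + 17.3889 + 6.8121)^(1/2) = (50.5243)^(1/2) ≈ 7.108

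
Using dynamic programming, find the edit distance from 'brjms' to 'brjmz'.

Let D[i][j] be the edit distance between the first i characters of 'brjms' and the first j characters of 'brjmz', with D[i][0] = i, D[0][j] = j, and D[i][j] = D[i-1][j-1] if the characters match, else 1 + min(D[i-1][j], D[i][j-1], D[i-1][j-1]). Filling the table (rows: prefixes of 'brjms', columns: prefixes of 'brjmz'):
     ε  b  r  j  m  z
  ε  0  1  2  3  4  5
  b  1  0  1  2  3  4
  r  2  1  0  1  2  3
  j  3  2  1  0  1  2
  m  4  3  2  1  0  1
  s  5  4  3  2  1  1
The bottom-right entry gives D[5][5] = 1, so no sequence of fewer than 1 edit works. Backtracking through the table gives one optimal edit sequence (1 edit):
  brjms → brjmz (sub s→z @5)
Edit distance = 1.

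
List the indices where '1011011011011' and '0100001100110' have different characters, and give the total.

Differing positions: 1, 2, 3, 4, 6, 8, 9, 10, 11, 13. Hamming distance = 10.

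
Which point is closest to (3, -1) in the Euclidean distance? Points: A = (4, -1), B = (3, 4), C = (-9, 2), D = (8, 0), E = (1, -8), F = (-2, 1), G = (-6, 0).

Distances: d(A) = 1, d(B) = 5, d(C) ≈ 12.3693, d(D) ≈ 5.099, d(E) ≈ 7.2801, d(F) ≈ 5.3852, d(G) ≈ 9.0554. Nearest: A = (4, -1) with distance 1.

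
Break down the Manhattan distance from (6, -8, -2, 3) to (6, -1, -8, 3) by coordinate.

Σ|x_i - y_i| = |6 - 6| + |-8 - (-1)| + |-2 - (-8)| + |3 - 3| = 0 + 7 + 6 + 0 = 13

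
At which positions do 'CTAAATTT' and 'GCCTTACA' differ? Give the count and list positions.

Differing positions: 1, 2, 3, 4, 5, 6, 7, 8. Hamming distance = 8.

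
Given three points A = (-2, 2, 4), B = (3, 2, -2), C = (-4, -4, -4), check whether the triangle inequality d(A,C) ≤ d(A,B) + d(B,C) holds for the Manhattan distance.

d(A,B) = 5 + 0 + 6 = 11, d(B,C) = 7 + 6 + 2 = 15, d(A,C) = 2 + 6 + 8 = 16.
d(A,C) = 16 ≤ 11 + 15 = 26. Triangle inequality is satisfied.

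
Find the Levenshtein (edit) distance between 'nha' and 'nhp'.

Let D[i][j] be the edit distance between the first i characters of 'nha' and the first j characters of 'nhp', with D[i][0] = i, D[0][j] = j, and D[i][j] = D[i-1][j-1] if the characters match, else 1 + min(D[i-1][j], D[i][j-1], D[i-1][j-1]). Filling the table (rows: prefixes of 'nha', columns: prefixes of 'nhp'):
     ε  n  h  p
  ε  0  1  2  3
  n  1  0  1  2
  h  2  1  0  1
  a  3  2  1  1
The bottom-right entry gives D[3][3] = 1, so no sequence of fewer than 1 edit works. Backtracking through the table gives one optimal edit sequence (1 edit):
  nha → nhp (sub a→p @3)
Edit distance = 1.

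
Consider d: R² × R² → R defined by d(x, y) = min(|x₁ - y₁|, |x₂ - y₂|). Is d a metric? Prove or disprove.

No. d fails identity of indiscernibles: take x = (-3, 0) and y = (-3, 1). Then d(x,y) = min(|-3 - (-3)|, |0 - 1|) = min(0, 1) = 0, yet x ≠ y.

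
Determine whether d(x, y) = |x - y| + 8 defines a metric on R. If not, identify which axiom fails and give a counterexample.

No. d fails identity of indiscernibles (specifically d(x,x) = 0): d(6, 6) = |6 - 6| + 8 = 0 + 8 = 8 ≠ 0.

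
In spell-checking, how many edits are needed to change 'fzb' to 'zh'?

Let D[i][j] be the edit distance between the first i characters of 'fzb' and the first j characters of 'zh', with D[i][0] = i, D[0][j] = j, and D[i][j] = D[i-1][j-1] if the characters match, else 1 + min(D[i-1][j], D[i][j-1], D[i-1][j-1]). Filling the table (rows: prefixes of 'fzb', columns: prefixes of 'zh'):
     ε  z  h
  ε  0  1  2
  f  1  1  2
  z  2  1  2
  b  3  2  2
The bottom-right entry gives D[3][2] = 2, so no sequence of fewer than 2 edits works. Backtracking through the table gives one optimal edit sequence (2 edits):
  fzb → zb (del f @1)
  zb → zh (sub b→h @2)
Edit distance = 2.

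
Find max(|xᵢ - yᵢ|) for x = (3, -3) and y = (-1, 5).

max(|x_i - y_i|) = max(|3 - (-1)|, |-3 - 5|) = max(4, 8) = 8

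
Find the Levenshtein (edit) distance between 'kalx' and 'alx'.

Let D[i][j] be the edit distance between the first i characters of 'kalx' and the first j characters of 'alx', with D[i][0] = i, D[0][j] = j, and D[i][j] = D[i-1][j-1] if the characters match, else 1 + min(D[i-1][j], D[i][j-1], D[i-1][j-1]). Filling the table (rows: prefixes of 'kalx', columns: prefixes of 'alx'):
     ε  a  l  x
  ε  0  1  2  3
  k  1  1  2  3
  a  2  1  2  3
  l  3  2  1  2
  x  4  3  2  1
The bottom-right entry gives D[4][3] = 1, so no sequence of fewer than 1 edit works. Backtracking through the table gives one optimal edit sequence (1 edit):
  kalx → alx (del k @1)
Edit distance = 1.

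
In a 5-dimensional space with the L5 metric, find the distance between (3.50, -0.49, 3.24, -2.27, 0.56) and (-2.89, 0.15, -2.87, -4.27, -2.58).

(Σ|x_i - y_i|^5)^(1/5) = (|3.5 - (-2.89)|^5 + |-0.49 - 0.15|^5 + |3.24 - (-2.87)|^5 + |-2.27 - (-4.27)|^5 + |0.56 - (-2.58)|^5)^(1/5)
= (6.39^5 + 0.64^5 + 6.11^5 + 2^5 + 3.14^5)^(1/5) ≈ (10653.7939 + 0.1074 + 8515.4196 + 32 + 305.2448)^(1/5) = (19506.5657)^(1/5) ≈ 7.2117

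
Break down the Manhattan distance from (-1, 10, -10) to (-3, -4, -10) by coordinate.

Σ|x_i - y_i| = |-1 - (-3)| + |10 - (-4)| + |-10 - (-10)| = 2 + 14 + 0 = 16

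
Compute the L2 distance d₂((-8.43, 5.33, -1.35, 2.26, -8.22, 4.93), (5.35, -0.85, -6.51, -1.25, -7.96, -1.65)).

√(Σ(x_i - y_i)²) = √((-8.43 - 5.35)² + (5.33 - (-0.85))² + (-1.35 - (-6.51))² + (2.26 - (-1.25))² + (-8.22 - (-7.96))² + (4.93 - (-1.65))²)
= √((-13.78)² + 6.18² + 5.16² + 3.51² + (-0.26)² + 6.58²) = √(189.8884 + 38.1924 + 26.6256 + 12.3201 + 0.0676 + 43.2964) = √310.3905 ≈ 17.6179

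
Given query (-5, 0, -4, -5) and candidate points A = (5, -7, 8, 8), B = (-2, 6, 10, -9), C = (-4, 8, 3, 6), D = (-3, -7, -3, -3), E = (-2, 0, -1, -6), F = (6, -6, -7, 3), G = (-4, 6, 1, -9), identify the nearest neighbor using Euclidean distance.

Distances: d(A) ≈ 21.4942, d(B) ≈ 16.0312, d(C) ≈ 15.3297, d(D) ≈ 7.6158, d(E) ≈ 4.3589, d(F) ≈ 15.1658, d(G) ≈ 8.8318. Nearest: E = (-2, 0, -1, -6) with distance 4.3589.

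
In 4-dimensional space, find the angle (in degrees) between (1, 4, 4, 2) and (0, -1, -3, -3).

With u = (1, 4, 4, 2), v = (0, -1, -3, -3):
u·v = 1·0 + 4·(-1) + 4·(-3) + 2·(-3) = 0 + (-4) + (-12) + (-6) = -22.
|u| = √(1² + 4² + 4² + 2²) = √37, |v| = √(0² + (-1)² + (-3)² + (-3)²) = √19, so |u||v| = √(37·19) = √703.
cos θ = (u·v)/(|u||v|) = -22/√703 ≈ -0.829746
θ = arccos(-0.829746) ≈ 146.07°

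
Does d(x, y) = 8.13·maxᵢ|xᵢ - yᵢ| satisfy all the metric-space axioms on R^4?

Yes. The L∞ (Chebyshev) norm induces a metric on R^4, and multiplying a metric by a positive constant 8.13 > 0 preserves all four axioms: non-negativity (8.13·||x-y|| ≥ 0), identity (8.13·||x-y|| = 0 ⟺ ||x-y|| = 0 ⟺ x = y), symmetry (||x-y|| = ||y-x||), and the triangle inequality (8.13·||x-z|| ≤ 8.13·||x-y|| + 8.13·||y-z||). So d is a metric.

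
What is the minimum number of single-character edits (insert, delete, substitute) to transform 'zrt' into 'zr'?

Let D[i][j] be the edit distance between the first i characters of 'zrt' and the first j characters of 'zr', with D[i][0] = i, D[0][j] = j, and D[i][j] = D[i-1][j-1] if the characters match, else 1 + min(D[i-1][j], D[i][j-1], D[i-1][j-1]). Filling the table (rows: prefixes of 'zrt', columns: prefixes of 'zr'):
     ε  z  r
  ε  0  1  2
  z  1  0  1
  r  2  1  0
  t  3  2  1
The bottom-right entry gives D[3][2] = 1, so no sequence of fewer than 1 edit works. Backtracking through the table gives one optimal edit sequence (1 edit):
  zrt → zr (del t @3)
Edit distance = 1.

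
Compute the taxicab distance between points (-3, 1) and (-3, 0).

Σ|x_i - y_i| = |-3 - (-3)| + |1 - 0| = 0 + 1 = 1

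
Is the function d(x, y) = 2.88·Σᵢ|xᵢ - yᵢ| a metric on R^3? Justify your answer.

Yes. The L1 (Manhattan) norm induces a metric on R^3, and multiplying a metric by a positive constant 2.88 > 0 preserves all four axioms: non-negativity (2.88·||x-y|| ≥ 0), identity (2.88·||x-y|| = 0 ⟺ ||x-y|| = 0 ⟺ x = y), symmetry (||x-y|| = ||y-x||), and the triangle inequality (2.88·||x-z|| ≤ 2.88·||x-y|| + 2.88·||y-z||). So d is a metric.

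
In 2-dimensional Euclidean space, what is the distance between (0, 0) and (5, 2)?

√(Σ(x_i - y_i)²) = √((0 - 5)² + (0 - 2)²)
= √((-5)² + (-2)²) = √(25 + 4) = √29 ≈ 5.3852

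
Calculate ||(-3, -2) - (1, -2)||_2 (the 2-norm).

(Σ|x_i - y_i|^2)^(1/2) = (|-3 - 1|^2 + |-2 - (-2)|^2)^(1/2)
= (4^2 + 0^2)^(1/2) = (16 + 0)^(1/2) = (16)^(1/2) = 4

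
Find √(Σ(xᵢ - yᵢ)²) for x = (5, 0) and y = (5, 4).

√(Σ(x_i - y_i)²) = √((5 - 5)² + (0 - 4)²)
= √(0² + (-4)²) = √(0 + 16) = √16 = 4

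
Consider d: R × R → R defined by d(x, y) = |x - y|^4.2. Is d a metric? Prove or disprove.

No. d(x,y) = |x-y|^4.2 fails the triangle inequality since p = 4.2 > 1. Counterexample: x = 2, y = 8, z = 19. d(x,z) = |2 - 19|^4.2 = 17^4.2 ≈ 147192.4282, but d(x,y) + d(y,z) = 6^4.2 + 11^4.2 ≈ 1854.5359 + 23650.9875 = 25505.5234. Since 147192.4282 > 25505.5234, the triangle inequality is violated.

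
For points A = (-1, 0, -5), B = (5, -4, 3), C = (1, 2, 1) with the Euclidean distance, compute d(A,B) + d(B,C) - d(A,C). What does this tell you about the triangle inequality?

d(A,B) = √(6² + 4² + 8²) = √116 ≈ 10.7703, d(B,C) = √(4² + 6² + 2²) = √56 ≈ 7.4833, d(A,C) = √(2² + 2² + 6²) = √44 ≈ 6.6332.
d(A,B) + d(B,C) - d(A,C) = 10.7703 + 7.4833 - 6.6332 = 18.2536 - 6.6332 = 11.6204 (to 4 decimal places). This is ≥ 0, so the triangle inequality holds for these points.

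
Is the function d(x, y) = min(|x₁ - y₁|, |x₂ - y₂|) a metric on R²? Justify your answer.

No. d fails identity of indiscernibles: take x = (2, 0) and y = (2, 8). Then d(x,y) = min(|2 - 2|, |0 - 8|) = min(0, 8) = 0, yet x ≠ y.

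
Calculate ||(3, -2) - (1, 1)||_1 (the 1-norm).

Σ|x_i - y_i| = |3 - 1| + |-2 - 1| = 2 + 3 = 5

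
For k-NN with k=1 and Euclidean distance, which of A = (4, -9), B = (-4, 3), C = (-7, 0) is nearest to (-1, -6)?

Distances: d(A) ≈ 5.831, d(B) ≈ 9.4868, d(C) ≈ 8.4853. Nearest: A = (4, -9) with distance 5.831.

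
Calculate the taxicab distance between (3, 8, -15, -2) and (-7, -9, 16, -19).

Σ|x_i - y_i| = |3 - (-7)| + |8 - (-9)| + |-15 - 16| + |-2 - (-19)| = 10 + 17 + 31 + 17 = 75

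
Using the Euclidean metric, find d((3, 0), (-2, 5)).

√(Σ(x_i - y_i)²) = √((3 - (-2))² + (0 - 5)²)
= √(5² + (-5)²) = √(25 + 25) = √50 ≈ 7.0711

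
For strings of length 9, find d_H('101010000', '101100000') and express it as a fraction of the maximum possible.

Differing positions: 4, 5. Hamming distance = 2. The maximum possible Hamming distance for length-9 strings is 9, so d_H/9 = 2/9 ≈ 0.2222.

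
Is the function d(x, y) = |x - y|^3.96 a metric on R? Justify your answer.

No. d(x,y) = |x-y|^3.96 fails the triangle inequality since p = 3.96 > 1. Counterexample: x = -3, y = 7, z = 9. d(x,z) = |-3 - 9|^3.96 = 12^3.96 ≈ 18774.0398, but d(x,y) + d(y,z) = 10^3.96 + 2^3.96 ≈ 9120.1084 + 15.5625 = 9135.6709. Since 18774.0398 > 9135.6709, the triangle inequality is violated.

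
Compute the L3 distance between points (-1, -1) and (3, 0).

(Σ|x_i - y_i|^3)^(1/3) = (|-1 - 3|^3 + |-1 - 0|^3)^(1/3)
= (4^3 + 1^3)^(1/3) = (64 + 1)^(1/3) = (65)^(1/3) ≈ 4.0207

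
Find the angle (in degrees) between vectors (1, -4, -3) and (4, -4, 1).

With u = (1, -4, -3), v = (4, -4, 1):
u·v = 1·4 + (-4)·(-4) + (-3)·1 = 4 + 16 + (-3) = 17.
|u| = √(1² + (-4)² + (-3)²) = √26, |v| = √(4² + (-4)² + 1²) = √33, so |u||v| = √(26·33) = √858.
cos θ = (u·v)/(|u||v|) = 17/√858 ≈ 0.58037
θ = arccos(0.58037) ≈ 54.52°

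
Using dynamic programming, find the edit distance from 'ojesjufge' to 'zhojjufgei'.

Let D[i][j] be the edit distance between the first i characters of 'ojesjufge' and the first j characters of 'zhojjufgei', with D[i][0] = i, D[0][j] = j, and D[i][j] = D[i-1][j-1] if the characters match, else 1 + min(D[i-1][j], D[i][j-1], D[i-1][j-1]). Filling the table (rows: prefixes of 'ojesjufge', columns: prefixes of 'zhojjufgei'):
     ε  z  h  o  j  j  u  f  g  e  i
  ε  0  1  2  3  4  5  6  7  8  9 10
  o  1  1  2  2  3  4  5  6  7  8  9
  j  2  2  2  3  2  3  4  5  6  7  8
  e  3  3  3  3  3  3  4  5  6  6  7
  s  4  4  4  4  4  4  4  5  6  7  7
  j  5  5  5  5  4  4  5  5  6  7  8
  u  6  6  6  6  5  5  4  5  6  7  8
  f  7  7  7  7  6  6  5  4  5  6  7
  g  8  8  8  8  7  7  6  5  4  5  6
  e  9  9  9  9  8  8  7  6  5  4  5
The bottom-right entry gives D[9][10] = 5, so no sequence of fewer than 5 edits works. Backtracking through the table gives one optimal edit sequence (5 edits):
  ojesjufge → zjesjufge (sub o→z @1)
  zjesjufge → zhesjufge (sub j→h @2)
  zhesjufge → zhosjufge (sub e→o @3)
  zhosjufge → zhojjufge (sub s→j @4)
  zhojjufge → zhojjufgei (ins i @10)
Edit distance = 5.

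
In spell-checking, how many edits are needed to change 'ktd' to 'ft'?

Let D[i][j] be the edit distance between the first i characters of 'ktd' and the first j characters of 'ft', with D[i][0] = i, D[0][j] = j, and D[i][j] = D[i-1][j-1] if the characters match, else 1 + min(D[i-1][j], D[i][j-1], D[i-1][j-1]). Filling the table (rows: prefixes of 'ktd', columns: prefixes of 'ft'):
     ε  f  t
  ε  0  1  2
  k  1  1  2
  t  2  2  1
  d  3  3  2
The bottom-right entry gives D[3][2] = 2, so no sequence of fewer than 2 edits works. Backtracking through the table gives one optimal edit sequence (2 edits):
  ktd → ftd (sub k→f @1)
  ftd → ft (del d @3)
Edit distance = 2.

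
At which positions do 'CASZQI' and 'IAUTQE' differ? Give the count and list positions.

Differing positions: 1, 3, 4, 6. Hamming distance = 4.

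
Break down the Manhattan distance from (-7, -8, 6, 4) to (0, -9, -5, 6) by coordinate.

Σ|x_i - y_i| = |-7 - 0| + |-8 - (-9)| + |6 - (-5)| + |4 - 6| = 7 + 1 + 11 + 2 = 21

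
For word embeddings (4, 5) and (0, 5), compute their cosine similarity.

With u = (4, 5), v = (0, 5):
u·v = 4·0 + 5·5 = 0 + 25 = 25.
|u| = √(4² + 5²) = √41, |v| = √(0² + 5²) = √25, so |u||v| = √(41·25) = √1025.
cos θ = (u·v)/(|u||v|) = 25/√1025 ≈ 0.7809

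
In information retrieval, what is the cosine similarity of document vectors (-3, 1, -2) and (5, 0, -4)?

With u = (-3, 1, -2), v = (5, 0, -4):
u·v = (-3)·5 + 1·0 + (-2)·(-4) = (-15) + 0 + 8 = -7.
|u| = √((-3)² + 1² + (-2)²) = √14, |v| = √(5² + 0² + (-4)²) = √41, so |u||v| = √(14·41) = √574.
cos θ = (u·v)/(|u||v|) = -7/√574 ≈ -0.2922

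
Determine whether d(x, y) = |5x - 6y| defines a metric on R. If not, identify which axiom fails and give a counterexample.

No. d fails symmetry: d(6, 5) = |5·6 - 6·5| = |0| = 0, but d(5, 6) = |5·5 - 6·6| = |-11| = 11. Since 0 ≠ 11, d(x,y) ≠ d(y,x) in general.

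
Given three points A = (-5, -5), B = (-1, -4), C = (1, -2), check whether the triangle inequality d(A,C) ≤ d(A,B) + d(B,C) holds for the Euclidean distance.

d(A,B) = √(4² + 1²) = √17 ≈ 4.1231, d(B,C) = √(2² + 2²) = √8 ≈ 2.8284, d(A,C) = √(6² + 3²) = √45 ≈ 6.7082.
d(A,C) ≈ 6.7082 ≤ 4.1231 + 2.8284 = 6.9515. Triangle inequality is satisfied.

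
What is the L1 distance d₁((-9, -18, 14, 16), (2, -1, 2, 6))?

Σ|x_i - y_i| = |-9 - 2| + |-18 - (-1)| + |14 - 2| + |16 - 6| = 11 + 17 + 12 + 10 = 50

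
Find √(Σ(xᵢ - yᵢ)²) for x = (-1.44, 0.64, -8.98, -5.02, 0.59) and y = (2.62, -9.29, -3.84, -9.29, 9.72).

√(Σ(x_i - y_i)²) = √((-1.44 - 2.62)² + (0.64 - (-9.29))² + (-8.98 - (-3.84))² + (-5.02 - (-9.29))² + (0.59 - 9.72)²)
= √((-4.06)² + 9.93² + (-5.14)² + 4.27² + (-9.13)²) = √(16.4836 + 98.6049 + 26.4196 + 18.2329 + 83.3569) = √243.0979 ≈ 15.5916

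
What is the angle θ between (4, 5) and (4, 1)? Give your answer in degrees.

With u = (4, 5), v = (4, 1):
u·v = 4·4 + 5·1 = 16 + 5 = 21.
|u| = √(4² + 5²) = √41, |v| = √(4² + 1²) = √17, so |u||v| = √(41·17) = √697.
cos θ = (u·v)/(|u||v|) = 21/√697 ≈ 0.795432
θ = arccos(0.795432) ≈ 37.3°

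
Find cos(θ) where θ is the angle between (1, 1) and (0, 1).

With u = (1, 1), v = (0, 1):
u·v = 1·0 + 1·1 = 0 + 1 = 1.
|u| = √(1² + 1²) = √2, |v| = √(0² + 1²) = √1, so |u||v| = √(2·1) = √2.
cos θ = (u·v)/(|u||v|) = 1/√2 ≈ 0.7071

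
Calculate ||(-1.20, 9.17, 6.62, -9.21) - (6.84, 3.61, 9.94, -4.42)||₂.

√(Σ(x_i - y_i)²) = √((-1.2 - 6.84)² + (9.17 - 3.61)² + (6.62 - 9.94)² + (-9.21 - (-4.42))²)
= √((-8.04)² + 5.56² + (-3.32)² + (-4.79)²) = √(64.6416 + 30.9136 + 11.0224 + 22.9441) = √129.5217 ≈ 11.3808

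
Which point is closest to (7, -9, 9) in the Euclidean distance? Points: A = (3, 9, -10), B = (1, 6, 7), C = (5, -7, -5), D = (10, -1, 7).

Distances: d(A) ≈ 26.4764, d(B) ≈ 16.2788, d(C) ≈ 14.2829, d(D) ≈ 8.775. Nearest: D = (10, -1, 7) with distance 8.775.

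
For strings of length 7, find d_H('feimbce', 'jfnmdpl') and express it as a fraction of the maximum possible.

Differing positions: 1, 2, 3, 5, 6, 7. Hamming distance = 6. The maximum possible Hamming distance for length-7 strings is 7, so d_H/7 = 6/7 ≈ 0.8571.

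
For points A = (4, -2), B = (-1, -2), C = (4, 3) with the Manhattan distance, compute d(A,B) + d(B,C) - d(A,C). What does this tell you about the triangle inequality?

d(A,B) = 5 + 0 = 5, d(B,C) = 5 + 5 = 10, d(A,C) = 0 + 5 = 5.
d(A,B) + d(B,C) - d(A,C) = 5 + 10 - 5 = 15 - 5 = 10. This is ≥ 0, so the triangle inequality holds for these points.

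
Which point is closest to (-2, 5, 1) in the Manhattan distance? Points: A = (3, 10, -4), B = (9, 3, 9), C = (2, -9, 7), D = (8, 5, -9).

Distances: d(A) = 15, d(B) = 21, d(C) = 24, d(D) = 20. Nearest: A = (3, 10, -4) with distance 15.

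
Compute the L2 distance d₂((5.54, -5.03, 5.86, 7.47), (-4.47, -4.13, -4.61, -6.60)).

√(Σ(x_i - y_i)²) = √((5.54 - (-4.47))² + (-5.03 - (-4.13))² + (5.86 - (-4.61))² + (7.47 - (-6.6))²)
= √(10.01² + (-0.9)² + 10.47² + 14.07²) = √(100.2001 + 0.81 + 109.6209 + 197.9649) = √408.5959 ≈ 20.2138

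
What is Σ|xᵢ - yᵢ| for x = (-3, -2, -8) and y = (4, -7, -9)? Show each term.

Σ|x_i - y_i| = |-3 - 4| + |-2 - (-7)| + |-8 - (-9)| = 7 + 5 + 1 = 13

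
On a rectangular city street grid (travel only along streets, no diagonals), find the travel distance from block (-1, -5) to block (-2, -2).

Σ|x_i - y_i| = |-1 - (-2)| + |-5 - (-2)| = 1 + 3 = 4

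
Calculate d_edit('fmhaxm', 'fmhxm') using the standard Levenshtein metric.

Let D[i][j] be the edit distance between the first i characters of 'fmhaxm' and the first j characters of 'fmhxm', with D[i][0] = i, D[0][j] = j, and D[i][j] = D[i-1][j-1] if the characters match, else 1 + min(D[i-1][j], D[i][j-1], D[i-1][j-1]). Filling the table (rows: prefixes of 'fmhaxm', columns: prefixes of 'fmhxm'):
     ε  f  m  h  x  m
  ε  0  1  2  3  4  5
  f  1  0  1  2  3  4
  m  2  1  0  1  2  3
  h  3  2  1  0  1  2
  a  4  3  2  1  1  2
  x  5  4  3  2  1  2
  m  6  5  4  3  2  1
The bottom-right entry gives D[6][5] = 1, so no sequence of fewer than 1 edit works. Backtracking through the table gives one optimal edit sequence (1 edit):
  fmhaxm → fmhxm (del a @4)
Edit distance = 1.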